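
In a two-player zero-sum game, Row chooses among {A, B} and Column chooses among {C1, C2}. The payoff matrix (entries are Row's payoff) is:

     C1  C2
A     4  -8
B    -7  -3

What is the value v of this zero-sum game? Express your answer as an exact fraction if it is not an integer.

-17/4

Row minima: A → -8, B → -7; maximin = -7.
Column maxima: C1 → 4, C2 → -3; minimax = -3.
-7 ≠ -3, so there is no saddle point; optimal play is mixed.
Let Row play A with probability p. Expected payoff against C1: 4p + (-7)(1−p) = 11p − 7; against C2: (-8)p + (-3)(1−p) = −5p − 3.
Setting these equal: 11p − 7 = −5p − 3 ⇒ 16p = 4 ⇒ p = 1/4, and the value is (11)·(1/4) − 7 = -17/4.
For Column: with q = P(C1), equating A's and B's payoffs gives 12q − 8 = −4q − 3 ⇒ q = 5/16.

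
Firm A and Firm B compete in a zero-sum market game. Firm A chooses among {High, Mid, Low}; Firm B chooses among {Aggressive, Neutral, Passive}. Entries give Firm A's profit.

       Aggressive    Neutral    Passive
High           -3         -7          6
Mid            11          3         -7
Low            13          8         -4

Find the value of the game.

Row minima: High → -7, Mid → -7, Low → -4; maximin = -4.
Column maxima: Aggressive → 13, Neutral → 8, Passive → 6; minimax = 6.
-4 ≠ 6, so there is no saddle point; optimal play is mixed.
Mid is strictly dominated by Low, so Firm A never plays it.
Aggressive is strictly dominated by Neutral (it gives Firm A strictly more in every row), so Firm B never plays it.
On the remaining 2×2 (High, Low vs Neutral, Passive):
Let Firm A play High with probability p. Expected payoff against Neutral: (-7)p + 8(1−p) = −15p + 8; against Passive: 6p + (-4)(1−p) = 10p − 4.
Setting these equal: −15p + 8 = 10p − 4 ⇒ −25p = -12 ⇒ p = 12/25, and the value is (-15)·(12/25) + 8 = 4/5.
For Firm B: with q = P(Neutral), equating High's and Low's payoffs gives −13q + 6 = 12q − 4 ⇒ q = 2/5.

4/5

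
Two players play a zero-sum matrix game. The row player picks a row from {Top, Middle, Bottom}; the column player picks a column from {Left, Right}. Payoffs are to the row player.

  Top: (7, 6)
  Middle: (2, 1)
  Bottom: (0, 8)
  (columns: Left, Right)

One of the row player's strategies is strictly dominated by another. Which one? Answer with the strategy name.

Top gives a strictly higher payoff than Middle against every column: 7 > 2, 6 > 1.
So Middle is strictly dominated and the row player never plays it.

Middle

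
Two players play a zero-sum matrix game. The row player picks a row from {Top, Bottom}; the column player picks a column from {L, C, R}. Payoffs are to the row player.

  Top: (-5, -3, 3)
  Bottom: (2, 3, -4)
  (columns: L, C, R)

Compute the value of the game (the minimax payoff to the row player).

Row minima: Top → -5, Bottom → -4; maximin = -4.
Column maxima: L → 2, C → 3, R → 3; minimax = 2.
-4 ≠ 2, so there is no saddle point; optimal play is mixed.
C is strictly dominated by L (it gives the row player strictly more in every row), so the column player never plays it.
On the remaining 2×2 (Top, Bottom vs L, R):
Let the row player play Top with probability p. Expected payoff against L: (-5)p + 2(1−p) = −7p + 2; against R: 3p + (-4)(1−p) = 7p − 4.
Setting these equal: −7p + 2 = 7p − 4 ⇒ −14p = -6 ⇒ p = 3/7, and the value is (-7)·(3/7) + 2 = -1.
For the column player: with q = P(L), equating Top's and Bottom's payoffs gives −8q + 3 = 6q − 4 ⇒ q = 1/2.

-1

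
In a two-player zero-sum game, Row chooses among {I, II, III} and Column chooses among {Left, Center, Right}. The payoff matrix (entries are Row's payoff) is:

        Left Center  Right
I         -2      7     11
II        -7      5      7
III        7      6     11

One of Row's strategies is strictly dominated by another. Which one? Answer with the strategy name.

I gives a strictly higher payoff than II against every column: -2 > -7, 7 > 5, 11 > 7.
So II is strictly dominated and Row never plays it.

II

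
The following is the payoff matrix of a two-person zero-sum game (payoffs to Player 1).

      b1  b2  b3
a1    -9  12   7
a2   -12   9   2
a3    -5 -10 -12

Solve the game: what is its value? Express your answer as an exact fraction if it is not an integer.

-143/23

Row minima: a1 → -9, a2 → -12, a3 → -12; maximin = -9.
Column maxima: b1 → -5, b2 → 12, b3 → 7; minimax = -5.
-9 ≠ -5, so there is no saddle point; optimal play is mixed.
a2 is strictly dominated by a1, so Player 1 never plays it.
b2 is strictly dominated by b3 (it gives Player 1 strictly more in every row), so Player 2 never plays it.
On the remaining 2×2 (a1, a3 vs b1, b3):
Let Player 1 play a1 with probability p. Expected payoff against b1: (-9)p + (-5)(1−p) = −4p − 5; against b3: 7p + (-12)(1−p) = 19p − 12.
Setting these equal: −4p − 5 = 19p − 12 ⇒ −23p = -7 ⇒ p = 7/23, and the value is (-4)·(7/23) − 5 = -143/23.
For Player 2: with q = P(b1), equating a1's and a3's payoffs gives −16q + 7 = 7q − 12 ⇒ q = 19/23.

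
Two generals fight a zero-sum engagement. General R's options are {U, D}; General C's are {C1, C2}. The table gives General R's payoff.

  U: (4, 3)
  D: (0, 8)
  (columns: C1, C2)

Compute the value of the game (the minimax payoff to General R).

Row minima: U → 3, D → 0; maximin = 3.
Column maxima: C1 → 4, C2 → 8; minimax = 4.
3 ≠ 4, so there is no saddle point; optimal play is mixed.
Let General R play U with probability p. Expected payoff against C1: 4p + 0(1−p) = 4p; against C2: 3p + 8(1−p) = −5p + 8.
Setting these equal: 4p = −5p + 8 ⇒ 9p = 8 ⇒ p = 8/9, and the value is (4)·(8/9) = 32/9.
For General C: with q = P(C1), equating U's and D's payoffs gives q + 3 = −8q + 8 ⇒ q = 5/9.

32/9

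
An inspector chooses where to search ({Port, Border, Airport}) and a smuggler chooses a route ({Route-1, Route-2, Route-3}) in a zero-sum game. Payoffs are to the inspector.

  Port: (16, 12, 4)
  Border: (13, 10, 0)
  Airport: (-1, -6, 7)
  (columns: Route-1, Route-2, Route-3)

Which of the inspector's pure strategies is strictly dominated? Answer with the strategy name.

Port gives a strictly higher payoff than Border against every column: 16 > 13, 12 > 10, 4 > 0.
So Border is strictly dominated and the inspector never plays it.

Border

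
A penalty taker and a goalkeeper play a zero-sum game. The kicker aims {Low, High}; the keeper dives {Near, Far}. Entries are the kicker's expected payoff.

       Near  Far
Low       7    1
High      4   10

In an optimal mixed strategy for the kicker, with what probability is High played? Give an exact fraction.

1/2

Row minima: Low → 1, High → 4; maximin = 4.
Column maxima: Near → 7, Far → 10; minimax = 7.
4 ≠ 7, so there is no saddle point; optimal play is mixed.
Let the kicker play Low with probability p. Expected payoff against Near: 7p + 4(1−p) = 3p + 4; against Far: 1p + 10(1−p) = −9p + 10.
Setting these equal: 3p + 4 = −9p + 10 ⇒ 12p = 6 ⇒ p = 1/2, and the value is (3)·(1/2) + 4 = 11/2.
For the keeper: with q = P(Near), equating Low's and High's payoffs gives 6q + 1 = −6q + 10 ⇒ q = 3/4.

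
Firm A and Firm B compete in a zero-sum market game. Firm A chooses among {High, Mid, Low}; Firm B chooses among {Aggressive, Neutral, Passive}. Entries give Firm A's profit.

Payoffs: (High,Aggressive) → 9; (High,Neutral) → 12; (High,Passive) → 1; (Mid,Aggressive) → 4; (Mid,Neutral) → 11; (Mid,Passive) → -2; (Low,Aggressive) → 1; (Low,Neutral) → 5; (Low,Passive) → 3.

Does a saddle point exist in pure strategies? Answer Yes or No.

Row minima: High → 1, Mid → -2, Low → 1; maximin = 1.
Column maxima: Aggressive → 9, Neutral → 12, Passive → 3; minimax = 3.
1 ≠ 3, so no pure-strategy equilibrium exists.

No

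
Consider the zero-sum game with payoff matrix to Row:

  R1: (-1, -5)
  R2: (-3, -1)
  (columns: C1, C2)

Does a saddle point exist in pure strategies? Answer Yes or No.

Row minima: R1 → -5, R2 → -3; maximin = -3.
Column maxima: C1 → -1, C2 → -1; minimax = -1.
-3 ≠ -1, so no pure-strategy equilibrium exists.

No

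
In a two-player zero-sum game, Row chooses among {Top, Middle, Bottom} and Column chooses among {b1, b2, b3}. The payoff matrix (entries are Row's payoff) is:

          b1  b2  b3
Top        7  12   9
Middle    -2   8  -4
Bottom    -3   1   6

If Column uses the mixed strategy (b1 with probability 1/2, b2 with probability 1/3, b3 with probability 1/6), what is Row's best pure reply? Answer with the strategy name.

Expected payoff of Top: (1/2)·7 + (1/3)·12 + (1/6)·9 = 9.
Expected payoff of Middle: (1/2)·(-2) + (1/3)·8 + (1/6)·(-4) = 1.
Expected payoff of Bottom: (1/2)·(-3) + (1/3)·1 + (1/6)·6 = -1/6.
The largest is 9, so Row's best response is Top.

Top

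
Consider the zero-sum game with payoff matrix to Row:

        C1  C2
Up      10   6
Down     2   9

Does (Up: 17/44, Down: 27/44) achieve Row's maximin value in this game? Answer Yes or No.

No

Against C1 this mix gives (17/44)·10 + (27/44)·2 = 56/11.
Against C2 this mix gives (17/44)·6 + (27/44)·9 = 345/44.
Column will play C1, holding Row to 56/11. Shifting weight toward the row that does better against C1 would raise this floor (the equalizing mix achieves 78/11 against both C1 and C2), so the proposed strategy is not optimal.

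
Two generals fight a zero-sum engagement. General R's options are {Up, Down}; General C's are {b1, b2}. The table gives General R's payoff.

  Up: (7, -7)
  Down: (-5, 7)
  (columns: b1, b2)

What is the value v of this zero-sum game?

7/13

Row minima: Up → -7, Down → -5; maximin = -5.
Column maxima: b1 → 7, b2 → 7; minimax = 7.
-5 ≠ 7, so there is no saddle point; optimal play is mixed.
Let General R play Up with probability p. Expected payoff against b1: 7p + (-5)(1−p) = 12p − 5; against b2: (-7)p + 7(1−p) = −14p + 7.
Setting these equal: 12p − 5 = −14p + 7 ⇒ 26p = 12 ⇒ p = 6/13, and the value is (12)·(6/13) − 5 = 7/13.
For General C: with q = P(b1), equating Up's and Down's payoffs gives 14q − 7 = −12q + 7 ⇒ q = 7/13.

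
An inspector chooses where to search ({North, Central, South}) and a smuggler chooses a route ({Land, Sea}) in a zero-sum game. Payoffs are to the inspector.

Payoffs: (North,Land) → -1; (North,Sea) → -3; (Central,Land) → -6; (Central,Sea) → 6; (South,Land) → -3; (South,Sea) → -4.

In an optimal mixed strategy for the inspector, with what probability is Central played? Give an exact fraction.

1/7

Row minima: North → -3, Central → -6, South → -4; maximin = -3.
Column maxima: Land → -1, Sea → 6; minimax = -1.
-3 ≠ -1, so there is no saddle point; optimal play is mixed.
South is strictly dominated by North, so the inspector never plays it.
On the remaining 2×2 (North, Central vs Land, Sea):
Let the inspector play North with probability p. Expected payoff against Land: (-1)p + (-6)(1−p) = 5p − 6; against Sea: (-3)p + 6(1−p) = −9p + 6.
Setting these equal: 5p − 6 = −9p + 6 ⇒ 14p = 12 ⇒ p = 6/7, and the value is (5)·(6/7) − 6 = -12/7.
For the smuggler: with q = P(Land), equating North's and Central's payoffs gives 2q − 3 = −12q + 6 ⇒ q = 9/14.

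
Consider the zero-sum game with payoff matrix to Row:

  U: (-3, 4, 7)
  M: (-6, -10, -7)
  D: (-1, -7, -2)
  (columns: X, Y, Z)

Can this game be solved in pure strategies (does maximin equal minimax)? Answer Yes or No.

Row minima: U → -3, M → -10, D → -7; maximin = -3.
Column maxima: X → -1, Y → 4, Z → 7; minimax = -1.
-3 ≠ -1, so no pure-strategy equilibrium exists.

No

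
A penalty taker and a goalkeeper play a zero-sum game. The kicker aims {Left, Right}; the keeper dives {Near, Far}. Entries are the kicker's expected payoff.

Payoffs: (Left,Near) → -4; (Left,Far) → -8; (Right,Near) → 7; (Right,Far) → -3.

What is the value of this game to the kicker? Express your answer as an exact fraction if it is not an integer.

Row minima: Left → -8, Right → -3; maximin = -3.
Column maxima: Near → 7, Far → -3; minimax = -3.
Since maximin = minimax = -3, there is a saddle point and the value is -3.

-3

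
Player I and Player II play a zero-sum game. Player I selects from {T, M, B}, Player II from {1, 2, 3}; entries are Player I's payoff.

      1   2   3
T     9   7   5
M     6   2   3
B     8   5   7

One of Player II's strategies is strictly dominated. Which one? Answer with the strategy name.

1

2 holds Player I's payoff strictly below 1 in every row: 7 < 9, 2 < 6, 5 < 8.
So 1 is strictly dominated for Player II.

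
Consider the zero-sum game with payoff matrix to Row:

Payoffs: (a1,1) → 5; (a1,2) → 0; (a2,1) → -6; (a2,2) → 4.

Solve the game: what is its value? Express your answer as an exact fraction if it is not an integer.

4/3

Row minima: a1 → 0, a2 → -6; maximin = 0.
Column maxima: 1 → 5, 2 → 4; minimax = 4.
0 ≠ 4, so there is no saddle point; optimal play is mixed.
Let Row play a1 with probability p. Expected payoff against 1: 5p + (-6)(1−p) = 11p − 6; against 2: 0p + 4(1−p) = −4p + 4.
Setting these equal: 11p − 6 = −4p + 4 ⇒ 15p = 10 ⇒ p = 2/3, and the value is (11)·(2/3) − 6 = 4/3.
For Column: with q = P(1), equating a1's and a2's payoffs gives 5q = −10q + 4 ⇒ q = 4/15.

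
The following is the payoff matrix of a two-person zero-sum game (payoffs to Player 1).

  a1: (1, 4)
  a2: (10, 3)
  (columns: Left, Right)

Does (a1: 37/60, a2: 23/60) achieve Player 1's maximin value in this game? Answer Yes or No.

Against Left this mix gives (37/60)·1 + (23/60)·10 = 89/20.
Against Right this mix gives (37/60)·4 + (23/60)·3 = 217/60.
Player 2 will play Right, holding Player 1 to 217/60. Shifting weight toward the row that does better against Right would raise this floor (the equalizing mix achieves 37/10 against both Right and Left), so the proposed strategy is not optimal.

No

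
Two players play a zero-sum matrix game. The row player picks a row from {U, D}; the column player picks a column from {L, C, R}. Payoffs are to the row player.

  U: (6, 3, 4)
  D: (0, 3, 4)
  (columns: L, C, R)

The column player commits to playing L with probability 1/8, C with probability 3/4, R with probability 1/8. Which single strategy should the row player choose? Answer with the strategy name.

Expected payoff of U: (1/8)·6 + (3/4)·3 + (1/8)·4 = 7/2.
Expected payoff of D: (1/8)·0 + (3/4)·3 + (1/8)·4 = 11/4.
The largest is 7/2, so the row player's best response is U.

U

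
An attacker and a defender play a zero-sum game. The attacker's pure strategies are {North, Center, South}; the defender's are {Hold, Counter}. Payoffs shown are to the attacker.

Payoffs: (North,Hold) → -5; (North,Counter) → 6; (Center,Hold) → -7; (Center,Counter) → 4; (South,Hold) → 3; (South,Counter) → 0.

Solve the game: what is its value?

9/7

Row minima: North → -5, Center → -7, South → 0; maximin = 0.
Column maxima: Hold → 3, Counter → 6; minimax = 3.
0 ≠ 3, so there is no saddle point; optimal play is mixed.
Center is strictly dominated by North, so the attacker never plays it.
On the remaining 2×2 (North, South vs Hold, Counter):
Let the attacker play North with probability p. Expected payoff against Hold: (-5)p + 3(1−p) = −8p + 3; against Counter: 6p + 0(1−p) = 6p.
Setting these equal: −8p + 3 = 6p ⇒ −14p = -3 ⇒ p = 3/14, and the value is (-8)·(3/14) + 3 = 9/7.
For the defender: with q = P(Hold), equating North's and South's payoffs gives −11q + 6 = 3q ⇒ q = 3/7.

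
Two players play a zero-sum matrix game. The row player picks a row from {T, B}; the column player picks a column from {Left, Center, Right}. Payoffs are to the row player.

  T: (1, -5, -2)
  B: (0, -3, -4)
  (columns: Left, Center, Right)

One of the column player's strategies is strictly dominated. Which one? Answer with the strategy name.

Left

Center holds the row player's payoff strictly below Left in every row: -5 < 1, -3 < 0.
So Left is strictly dominated for the column player.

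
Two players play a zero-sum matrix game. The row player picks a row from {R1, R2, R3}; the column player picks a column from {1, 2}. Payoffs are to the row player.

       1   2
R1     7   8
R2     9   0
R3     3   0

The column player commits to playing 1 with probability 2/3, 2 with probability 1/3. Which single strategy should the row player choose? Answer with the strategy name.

Expected payoff of R1: (2/3)·7 + (1/3)·8 = 22/3.
Expected payoff of R2: (2/3)·9 + (1/3)·0 = 6.
Expected payoff of R3: (2/3)·3 + (1/3)·0 = 2.
The largest is 22/3, so the row player's best response is R1.

R1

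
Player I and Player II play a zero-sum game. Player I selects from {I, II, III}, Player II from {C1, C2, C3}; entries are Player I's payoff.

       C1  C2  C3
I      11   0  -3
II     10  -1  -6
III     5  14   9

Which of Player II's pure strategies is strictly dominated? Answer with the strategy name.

C2

C3 holds Player I's payoff strictly below C2 in every row: -3 < 0, -6 < -1, 9 < 14.
So C2 is strictly dominated for Player II.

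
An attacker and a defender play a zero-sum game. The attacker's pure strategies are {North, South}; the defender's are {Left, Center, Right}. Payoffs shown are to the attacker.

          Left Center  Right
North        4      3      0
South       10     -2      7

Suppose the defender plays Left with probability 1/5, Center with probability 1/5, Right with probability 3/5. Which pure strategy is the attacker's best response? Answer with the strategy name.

Expected payoff of North: (1/5)·4 + (1/5)·3 + (3/5)·0 = 7/5.
Expected payoff of South: (1/5)·10 + (1/5)·(-2) + (3/5)·7 = 29/5.
The largest is 29/5, so the attacker's best response is South.

South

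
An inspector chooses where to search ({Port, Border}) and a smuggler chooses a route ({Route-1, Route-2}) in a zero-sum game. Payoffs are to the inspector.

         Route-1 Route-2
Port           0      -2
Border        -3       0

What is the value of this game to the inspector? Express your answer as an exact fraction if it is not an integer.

Row minima: Port → -2, Border → -3; maximin = -2.
Column maxima: Route-1 → 0, Route-2 → 0; minimax = 0.
-2 ≠ 0, so there is no saddle point; optimal play is mixed.
Let the inspector play Port with probability p. Expected payoff against Route-1: 0p + (-3)(1−p) = 3p − 3; against Route-2: (-2)p + 0(1−p) = −2p.
Setting these equal: 3p − 3 = −2p ⇒ 5p = 3 ⇒ p = 3/5, and the value is (3)·(3/5) − 3 = -6/5.
For the smuggler: with q = P(Route-1), equating Port's and Border's payoffs gives 2q − 2 = −3q ⇒ q = 2/5.

-6/5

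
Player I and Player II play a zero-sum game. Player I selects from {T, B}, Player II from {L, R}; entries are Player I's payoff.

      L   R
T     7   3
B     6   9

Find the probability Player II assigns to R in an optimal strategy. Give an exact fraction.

1/7

Row minima: T → 3, B → 6; maximin = 6.
Column maxima: L → 7, R → 9; minimax = 7.
6 ≠ 7, so there is no saddle point; optimal play is mixed.
Let Player I play T with probability p. Expected payoff against L: 7p + 6(1−p) = p + 6; against R: 3p + 9(1−p) = −6p + 9.
Setting these equal: p + 6 = −6p + 9 ⇒ 7p = 3 ⇒ p = 3/7, and the value is (1)·(3/7) + 6 = 45/7.
For Player II: with q = P(L), equating T's and B's payoffs gives 4q + 3 = −3q + 9 ⇒ q = 6/7.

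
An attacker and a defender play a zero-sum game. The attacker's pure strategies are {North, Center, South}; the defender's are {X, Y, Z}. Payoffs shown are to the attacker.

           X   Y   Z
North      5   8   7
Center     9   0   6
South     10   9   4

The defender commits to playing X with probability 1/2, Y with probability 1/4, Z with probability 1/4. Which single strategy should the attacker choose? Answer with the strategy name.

Expected payoff of North: (1/2)·5 + (1/4)·8 + (1/4)·7 = 25/4.
Expected payoff of Center: (1/2)·9 + (1/4)·0 + (1/4)·6 = 6.
Expected payoff of South: (1/2)·10 + (1/4)·9 + (1/4)·4 = 33/4.
The largest is 33/4, so the attacker's best response is South.

South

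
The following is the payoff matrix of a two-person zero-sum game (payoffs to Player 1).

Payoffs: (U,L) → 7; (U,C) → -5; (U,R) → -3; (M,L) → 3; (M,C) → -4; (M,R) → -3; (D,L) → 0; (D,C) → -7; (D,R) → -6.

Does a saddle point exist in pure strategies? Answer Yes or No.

Row minima: U → -5, M → -4, D → -7; maximin = -4.
Column maxima: L → 7, C → -4, R → -3; minimax = -4.
maximin = minimax = -4, so a saddle point exists.

Yes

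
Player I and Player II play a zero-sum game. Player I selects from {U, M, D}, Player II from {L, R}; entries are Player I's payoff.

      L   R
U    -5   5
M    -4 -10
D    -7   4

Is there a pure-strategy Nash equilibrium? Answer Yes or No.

No

Row minima: U → -5, M → -10, D → -7; maximin = -5.
Column maxima: L → -4, R → 5; minimax = -4.
-5 ≠ -4, so no pure-strategy equilibrium exists.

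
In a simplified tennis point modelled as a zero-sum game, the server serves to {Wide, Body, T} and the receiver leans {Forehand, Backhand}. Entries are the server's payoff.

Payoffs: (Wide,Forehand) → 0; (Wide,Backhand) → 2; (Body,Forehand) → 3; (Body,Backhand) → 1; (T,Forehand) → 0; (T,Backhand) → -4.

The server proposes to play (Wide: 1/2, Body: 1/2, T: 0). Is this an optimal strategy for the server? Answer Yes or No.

Against Forehand this mix gives (1/2)·0 + (1/2)·3 = 3/2.
Against Backhand this mix gives (1/2)·2 + (1/2)·1 = 3/2.
All of the receiver's active replies (Forehand, Backhand) yield 3/2, and no column does worse for the server. The mix makes the receiver indifferent and guarantees 3/2, so it is optimal.

Yes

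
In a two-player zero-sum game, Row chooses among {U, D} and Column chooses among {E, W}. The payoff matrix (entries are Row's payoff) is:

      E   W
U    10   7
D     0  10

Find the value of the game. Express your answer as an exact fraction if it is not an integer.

100/13

Row minima: U → 7, D → 0; maximin = 7.
Column maxima: E → 10, W → 10; minimax = 10.
7 ≠ 10, so there is no saddle point; optimal play is mixed.
Let Row play U with probability p. Expected payoff against E: 10p + 0(1−p) = 10p; against W: 7p + 10(1−p) = −3p + 10.
Setting these equal: 10p = −3p + 10 ⇒ 13p = 10 ⇒ p = 10/13, and the value is (10)·(10/13) = 100/13.
For Column: with q = P(E), equating U's and D's payoffs gives 3q + 7 = −10q + 10 ⇒ q = 3/13.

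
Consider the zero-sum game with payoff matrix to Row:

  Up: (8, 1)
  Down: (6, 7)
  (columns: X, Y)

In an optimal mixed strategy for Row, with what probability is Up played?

1/8

Row minima: Up → 1, Down → 6; maximin = 6.
Column maxima: X → 8, Y → 7; minimax = 7.
6 ≠ 7, so there is no saddle point; optimal play is mixed.
Let Row play Up with probability p. Expected payoff against X: 8p + 6(1−p) = 2p + 6; against Y: 1p + 7(1−p) = −6p + 7.
Setting these equal: 2p + 6 = −6p + 7 ⇒ 8p = 1 ⇒ p = 1/8, and the value is (2)·(1/8) + 6 = 25/4.
For Column: with q = P(X), equating Up's and Down's payoffs gives 7q + 1 = −q + 7 ⇒ q = 3/4.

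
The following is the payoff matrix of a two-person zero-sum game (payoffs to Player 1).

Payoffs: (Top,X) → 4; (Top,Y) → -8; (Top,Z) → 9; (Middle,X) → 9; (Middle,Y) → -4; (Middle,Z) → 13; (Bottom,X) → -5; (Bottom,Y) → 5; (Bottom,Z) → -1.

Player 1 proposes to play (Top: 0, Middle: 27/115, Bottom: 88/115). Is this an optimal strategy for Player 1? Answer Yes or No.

Against X this mix gives (27/115)·9 + (88/115)·(-5) = -197/115.
Against Y this mix gives (27/115)·(-4) + (88/115)·5 = 332/115.
Against Z this mix gives (27/115)·13 + (88/115)·(-1) = 263/115.
Player 2 will play X, holding Player 1 to -197/115. Shifting weight toward the row that does better against X would raise this floor (the equalizing mix achieves 25/23 against both X and Y), so the proposed strategy is not optimal.

No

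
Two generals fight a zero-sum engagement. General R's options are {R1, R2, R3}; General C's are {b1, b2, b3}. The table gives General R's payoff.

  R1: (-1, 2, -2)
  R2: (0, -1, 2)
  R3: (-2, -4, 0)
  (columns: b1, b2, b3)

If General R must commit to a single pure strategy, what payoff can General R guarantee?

-1

Row minima: R1 → -2, R2 → -1, R3 → -4.
The best of these is -1.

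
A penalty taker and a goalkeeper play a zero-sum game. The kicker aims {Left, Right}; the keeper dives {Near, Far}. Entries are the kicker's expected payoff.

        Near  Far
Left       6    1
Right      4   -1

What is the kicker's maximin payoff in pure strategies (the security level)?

Row minima: Left → 1, Right → -1.
The best of these is 1.

1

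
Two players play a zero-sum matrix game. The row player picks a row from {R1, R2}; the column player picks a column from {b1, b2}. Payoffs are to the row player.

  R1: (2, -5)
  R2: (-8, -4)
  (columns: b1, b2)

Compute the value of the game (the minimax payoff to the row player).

-48/11

Row minima: R1 → -5, R2 → -8; maximin = -5.
Column maxima: b1 → 2, b2 → -4; minimax = -4.
-5 ≠ -4, so there is no saddle point; optimal play is mixed.
Let the row player play R1 with probability p. Expected payoff against b1: 2p + (-8)(1−p) = 10p − 8; against b2: (-5)p + (-4)(1−p) = −p − 4.
Setting these equal: 10p − 8 = −p − 4 ⇒ 11p = 4 ⇒ p = 4/11, and the value is (10)·(4/11) − 8 = -48/11.
For the column player: with q = P(b1), equating R1's and R2's payoffs gives 7q − 5 = −4q − 4 ⇒ q = 1/11.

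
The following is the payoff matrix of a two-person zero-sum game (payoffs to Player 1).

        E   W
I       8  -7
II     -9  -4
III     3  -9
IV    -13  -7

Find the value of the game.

Row minima: I → -7, II → -9, III → -9, IV → -13; maximin = -7.
Column maxima: E → 8, W → -4; minimax = -4.
-7 ≠ -4, so there is no saddle point; optimal play is mixed.
III is strictly dominated by I, so Player 1 never plays it.
IV is strictly dominated by II, so Player 1 never plays it.
On the remaining 2×2 (I, II vs E, W):
Let Player 1 play I with probability p. Expected payoff against E: 8p + (-9)(1−p) = 17p − 9; against W: (-7)p + (-4)(1−p) = −3p − 4.
Setting these equal: 17p − 9 = −3p − 4 ⇒ 20p = 5 ⇒ p = 1/4, and the value is (17)·(1/4) − 9 = -19/4.
For Player 2: with q = P(E), equating I's and II's payoffs gives 15q − 7 = −5q − 4 ⇒ q = 3/20.

-19/4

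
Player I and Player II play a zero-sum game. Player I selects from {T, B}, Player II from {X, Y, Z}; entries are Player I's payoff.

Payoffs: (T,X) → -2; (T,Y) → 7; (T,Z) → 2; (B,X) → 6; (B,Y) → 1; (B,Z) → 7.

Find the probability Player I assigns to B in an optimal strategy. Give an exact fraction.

Row minima: T → -2, B → 1; maximin = 1.
Column maxima: X → 6, Y → 7, Z → 7; minimax = 6.
1 ≠ 6, so there is no saddle point; optimal play is mixed.
Z is strictly dominated by X (it gives Player I strictly more in every row), so Player II never plays it.
On the remaining 2×2 (T, B vs X, Y):
Let Player I play T with probability p. Expected payoff against X: (-2)p + 6(1−p) = −8p + 6; against Y: 7p + 1(1−p) = 6p + 1.
Setting these equal: −8p + 6 = 6p + 1 ⇒ −14p = -5 ⇒ p = 5/14, and the value is (-8)·(5/14) + 6 = 22/7.
For Player II: with q = P(X), equating T's and B's payoffs gives −9q + 7 = 5q + 1 ⇒ q = 3/7.

9/14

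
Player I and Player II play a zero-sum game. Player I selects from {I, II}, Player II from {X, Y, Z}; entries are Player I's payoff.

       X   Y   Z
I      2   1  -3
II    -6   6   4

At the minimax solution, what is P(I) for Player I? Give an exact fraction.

Row minima: I → -3, II → -6; maximin = -3.
Column maxima: X → 2, Y → 6, Z → 4; minimax = 2.
-3 ≠ 2, so there is no saddle point; optimal play is mixed.
Y is strictly dominated by Z (it gives Player I strictly more in every row), so Player II never plays it.
On the remaining 2×2 (I, II vs X, Z):
Let Player I play I with probability p. Expected payoff against X: 2p + (-6)(1−p) = 8p − 6; against Z: (-3)p + 4(1−p) = −7p + 4.
Setting these equal: 8p − 6 = −7p + 4 ⇒ 15p = 10 ⇒ p = 2/3, and the value is (8)·(2/3) − 6 = -2/3.
For Player II: with q = P(X), equating I's and II's payoffs gives 5q − 3 = −10q + 4 ⇒ q = 7/15.

2/3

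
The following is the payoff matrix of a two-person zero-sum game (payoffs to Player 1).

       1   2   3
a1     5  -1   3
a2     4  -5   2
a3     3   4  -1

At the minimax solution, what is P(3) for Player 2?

Row minima: a1 → -1, a2 → -5, a3 → -1; maximin = -1.
Column maxima: 1 → 5, 2 → 4, 3 → 3; minimax = 3.
-1 ≠ 3, so there is no saddle point; optimal play is mixed.
a2 is strictly dominated by a1, so Player 1 never plays it.
1 is strictly dominated by 3 (it gives Player 1 strictly more in every row), so Player 2 never plays it.
On the remaining 2×2 (a1, a3 vs 2, 3):
Let Player 1 play a1 with probability p. Expected payoff against 2: (-1)p + 4(1−p) = −5p + 4; against 3: 3p + (-1)(1−p) = 4p − 1.
Setting these equal: −5p + 4 = 4p − 1 ⇒ −9p = -5 ⇒ p = 5/9, and the value is (-5)·(5/9) + 4 = 11/9.
For Player 2: with q = P(2), equating a1's and a3's payoffs gives −4q + 3 = 5q − 1 ⇒ q = 4/9.

5/9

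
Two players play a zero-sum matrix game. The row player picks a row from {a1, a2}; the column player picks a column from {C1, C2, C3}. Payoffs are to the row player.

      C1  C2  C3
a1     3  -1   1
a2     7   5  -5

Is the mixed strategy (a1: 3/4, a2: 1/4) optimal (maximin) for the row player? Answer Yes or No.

No

Against C1 this mix gives (3/4)·3 + (1/4)·7 = 4.
Against C2 this mix gives (3/4)·(-1) + (1/4)·5 = 1/2.
Against C3 this mix gives (3/4)·1 + (1/4)·(-5) = -1/2.
The column player will play C3, holding the row player to -1/2. Shifting weight toward the row that does better against C3 would raise this floor (the equalizing mix achieves 0 against both C3 and C2), so the proposed strategy is not optimal.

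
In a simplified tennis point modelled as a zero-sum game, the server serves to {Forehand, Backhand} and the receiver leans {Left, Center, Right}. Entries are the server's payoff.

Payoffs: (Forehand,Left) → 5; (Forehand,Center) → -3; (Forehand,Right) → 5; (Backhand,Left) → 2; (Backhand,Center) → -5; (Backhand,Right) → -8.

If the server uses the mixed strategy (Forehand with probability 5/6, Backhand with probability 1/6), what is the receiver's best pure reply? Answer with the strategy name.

If the receiver plays Left, the server's expected payoff is (5/6)·5 + (1/6)·2 = 9/2.
If the receiver plays Center, the server's expected payoff is (5/6)·(-3) + (1/6)·(-5) = -10/3.
If the receiver plays Right, the server's expected payoff is (5/6)·5 + (1/6)·(-8) = 17/6.
The receiver minimizes the server's payoff; the smallest is -10/3, so the best response is Center.

Center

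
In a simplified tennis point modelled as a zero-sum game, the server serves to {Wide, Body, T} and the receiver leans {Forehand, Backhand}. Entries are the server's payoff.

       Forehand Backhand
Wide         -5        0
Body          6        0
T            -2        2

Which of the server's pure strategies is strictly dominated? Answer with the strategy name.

Wide

T gives a strictly higher payoff than Wide against every column: -2 > -5, 2 > 0.
So Wide is strictly dominated and the server never plays it.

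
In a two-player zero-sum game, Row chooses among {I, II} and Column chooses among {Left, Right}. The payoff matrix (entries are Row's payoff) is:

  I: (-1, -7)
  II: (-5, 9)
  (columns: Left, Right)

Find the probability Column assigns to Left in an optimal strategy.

4/5

Row minima: I → -7, II → -5; maximin = -5.
Column maxima: Left → -1, Right → 9; minimax = -1.
-5 ≠ -1, so there is no saddle point; optimal play is mixed.
Let Row play I with probability p. Expected payoff against Left: (-1)p + (-5)(1−p) = 4p − 5; against Right: (-7)p + 9(1−p) = −16p + 9.
Setting these equal: 4p − 5 = −16p + 9 ⇒ 20p = 14 ⇒ p = 7/10, and the value is (4)·(7/10) − 5 = -11/5.
For Column: with q = P(Left), equating I's and II's payoffs gives 6q − 7 = −14q + 9 ⇒ q = 4/5.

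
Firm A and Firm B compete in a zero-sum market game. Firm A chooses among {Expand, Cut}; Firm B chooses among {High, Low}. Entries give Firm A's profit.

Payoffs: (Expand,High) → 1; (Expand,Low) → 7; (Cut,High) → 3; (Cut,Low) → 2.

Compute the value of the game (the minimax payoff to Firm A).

19/7

Row minima: Expand → 1, Cut → 2; maximin = 2.
Column maxima: High → 3, Low → 7; minimax = 3.
2 ≠ 3, so there is no saddle point; optimal play is mixed.
Let Firm A play Expand with probability p. Expected payoff against High: 1p + 3(1−p) = −2p + 3; against Low: 7p + 2(1−p) = 5p + 2.
Setting these equal: −2p + 3 = 5p + 2 ⇒ −7p = -1 ⇒ p = 1/7, and the value is (-2)·(1/7) + 3 = 19/7.
For Firm B: with q = P(High), equating Expand's and Cut's payoffs gives −6q + 7 = q + 2 ⇒ q = 5/7.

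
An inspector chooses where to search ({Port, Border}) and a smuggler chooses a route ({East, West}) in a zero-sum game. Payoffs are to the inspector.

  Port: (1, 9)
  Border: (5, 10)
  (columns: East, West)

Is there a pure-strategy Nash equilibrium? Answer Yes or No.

Yes

Row minima: Port → 1, Border → 5; maximin = 5.
Column maxima: East → 5, West → 10; minimax = 5.
maximin = minimax = 5, so a saddle point exists.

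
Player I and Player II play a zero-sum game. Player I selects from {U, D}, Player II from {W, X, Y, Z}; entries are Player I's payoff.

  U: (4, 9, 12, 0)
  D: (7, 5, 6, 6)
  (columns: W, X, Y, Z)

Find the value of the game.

27/5

Row minima: U → 0, D → 5; maximin = 5.
Column maxima: W → 7, X → 9, Y → 12, Z → 6; minimax = 6.
5 ≠ 6, so there is no saddle point; optimal play is mixed.
W is strictly dominated by Z (it gives Player I strictly more in every row), so Player II never plays it.
Y is strictly dominated by X (it gives Player I strictly more in every row), so Player II never plays it.
On the remaining 2×2 (U, D vs X, Z):
Let Player I play U with probability p. Expected payoff against X: 9p + 5(1−p) = 4p + 5; against Z: 0p + 6(1−p) = −6p + 6.
Setting these equal: 4p + 5 = −6p + 6 ⇒ 10p = 1 ⇒ p = 1/10, and the value is (4)·(1/10) + 5 = 27/5.
For Player II: with q = P(X), equating U's and D's payoffs gives 9q = −q + 6 ⇒ q = 3/5.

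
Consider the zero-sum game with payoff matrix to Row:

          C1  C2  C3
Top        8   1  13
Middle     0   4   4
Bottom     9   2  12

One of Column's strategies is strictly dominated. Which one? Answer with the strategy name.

C1 holds Row's payoff strictly below C3 in every row: 8 < 13, 0 < 4, 9 < 12.
So C3 is strictly dominated for Column.

C3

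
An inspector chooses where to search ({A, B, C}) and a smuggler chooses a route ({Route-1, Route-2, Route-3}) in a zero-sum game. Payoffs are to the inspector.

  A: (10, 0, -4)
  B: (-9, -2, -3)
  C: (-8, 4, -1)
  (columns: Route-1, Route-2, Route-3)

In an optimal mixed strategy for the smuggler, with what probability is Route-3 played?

6/7

Row minima: A → -4, B → -9, C → -8; maximin = -4.
Column maxima: Route-1 → 10, Route-2 → 4, Route-3 → -1; minimax = -1.
-4 ≠ -1, so there is no saddle point; optimal play is mixed.
B is strictly dominated by C, so the inspector never plays it.
Route-2 is strictly dominated by Route-3 (it gives the inspector strictly more in every row), so the smuggler never plays it.
On the remaining 2×2 (A, C vs Route-1, Route-3):
Let the inspector play A with probability p. Expected payoff against Route-1: 10p + (-8)(1−p) = 18p − 8; against Route-3: (-4)p + (-1)(1−p) = −3p − 1.
Setting these equal: 18p − 8 = −3p − 1 ⇒ 21p = 7 ⇒ p = 1/3, and the value is (18)·(1/3) − 8 = -2.
For the smuggler: with q = P(Route-1), equating A's and C's payoffs gives 14q − 4 = −7q − 1 ⇒ q = 1/7.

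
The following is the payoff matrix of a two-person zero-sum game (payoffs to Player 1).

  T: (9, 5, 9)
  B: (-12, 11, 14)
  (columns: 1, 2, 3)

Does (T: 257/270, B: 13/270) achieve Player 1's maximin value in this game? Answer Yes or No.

No

Against 1 this mix gives (257/270)·9 + (13/270)·(-12) = 719/90.
Against 2 this mix gives (257/270)·5 + (13/270)·11 = 238/45.
Against 3 this mix gives (257/270)·9 + (13/270)·14 = 499/54.
Player 2 will play 2, holding Player 1 to 238/45. Shifting weight toward the row that does better against 2 would raise this floor (the equalizing mix achieves 53/9 against both 2 and 1), so the proposed strategy is not optimal.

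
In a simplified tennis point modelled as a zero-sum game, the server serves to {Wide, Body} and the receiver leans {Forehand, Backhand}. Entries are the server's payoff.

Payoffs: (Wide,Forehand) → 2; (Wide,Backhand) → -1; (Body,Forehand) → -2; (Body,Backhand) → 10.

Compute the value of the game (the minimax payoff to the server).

Row minima: Wide → -1, Body → -2; maximin = -1.
Column maxima: Forehand → 2, Backhand → 10; minimax = 2.
-1 ≠ 2, so there is no saddle point; optimal play is mixed.
Let the server play Wide with probability p. Expected payoff against Forehand: 2p + (-2)(1−p) = 4p − 2; against Backhand: (-1)p + 10(1−p) = −11p + 10.
Setting these equal: 4p − 2 = −11p + 10 ⇒ 15p = 12 ⇒ p = 4/5, and the value is (4)·(4/5) − 2 = 6/5.
For the receiver: with q = P(Forehand), equating Wide's and Body's payoffs gives 3q − 1 = −12q + 10 ⇒ q = 11/15.

6/5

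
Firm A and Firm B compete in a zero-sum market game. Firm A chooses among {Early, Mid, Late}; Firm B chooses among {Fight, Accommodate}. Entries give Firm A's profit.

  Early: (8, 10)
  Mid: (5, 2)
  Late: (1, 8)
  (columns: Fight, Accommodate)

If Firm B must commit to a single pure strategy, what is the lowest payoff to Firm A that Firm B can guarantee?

Column maxima: Fight → 8, Accommodate → 10.
The smallest of these is 8.

8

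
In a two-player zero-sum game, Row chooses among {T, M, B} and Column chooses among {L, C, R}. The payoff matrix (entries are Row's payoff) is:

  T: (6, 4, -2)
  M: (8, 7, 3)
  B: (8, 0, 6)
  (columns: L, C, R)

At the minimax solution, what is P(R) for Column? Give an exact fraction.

7/10

Row minima: T → -2, M → 3, B → 0; maximin = 3.
Column maxima: L → 8, C → 7, R → 6; minimax = 6.
3 ≠ 6, so there is no saddle point; optimal play is mixed.
T is strictly dominated by M, so Row never plays it.
L is strictly dominated by C (it gives Row strictly more in every row), so Column never plays it.
On the remaining 2×2 (M, B vs C, R):
Let Row play M with probability p. Expected payoff against C: 7p + 0(1−p) = 7p; against R: 3p + 6(1−p) = −3p + 6.
Setting these equal: 7p = −3p + 6 ⇒ 10p = 6 ⇒ p = 3/5, and the value is (7)·(3/5) = 21/5.
For Column: with q = P(C), equating M's and B's payoffs gives 4q + 3 = −6q + 6 ⇒ q = 3/10.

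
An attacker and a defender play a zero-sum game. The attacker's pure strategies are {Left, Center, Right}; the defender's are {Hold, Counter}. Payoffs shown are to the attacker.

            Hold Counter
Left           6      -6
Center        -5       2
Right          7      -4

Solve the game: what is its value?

-1/3

Row minima: Left → -6, Center → -5, Right → -4; maximin = -4.
Column maxima: Hold → 7, Counter → 2; minimax = 2.
-4 ≠ 2, so there is no saddle point; optimal play is mixed.
Left is strictly dominated by Right, so the attacker never plays it.
On the remaining 2×2 (Center, Right vs Hold, Counter):
Let the attacker play Center with probability p. Expected payoff against Hold: (-5)p + 7(1−p) = −12p + 7; against Counter: 2p + (-4)(1−p) = 6p − 4.
Setting these equal: −12p + 7 = 6p − 4 ⇒ −18p = -11 ⇒ p = 11/18, and the value is (-12)·(11/18) + 7 = -1/3.
For the defender: with q = P(Hold), equating Center's and Right's payoffs gives −7q + 2 = 11q − 4 ⇒ q = 1/3.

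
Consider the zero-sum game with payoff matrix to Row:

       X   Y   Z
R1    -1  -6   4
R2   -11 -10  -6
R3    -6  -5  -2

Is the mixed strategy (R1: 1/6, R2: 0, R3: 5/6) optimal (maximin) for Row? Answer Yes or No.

Against X this mix gives (1/6)·(-1) + (5/6)·(-6) = -31/6.
Against Y this mix gives (1/6)·(-6) + (5/6)·(-5) = -31/6.
Against Z this mix gives (1/6)·4 + (5/6)·(-2) = -1.
All of Column's active replies (X, Y) yield -31/6, and no column does worse for Row. The mix makes Column indifferent and guarantees -31/6, so it is optimal.

Yes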